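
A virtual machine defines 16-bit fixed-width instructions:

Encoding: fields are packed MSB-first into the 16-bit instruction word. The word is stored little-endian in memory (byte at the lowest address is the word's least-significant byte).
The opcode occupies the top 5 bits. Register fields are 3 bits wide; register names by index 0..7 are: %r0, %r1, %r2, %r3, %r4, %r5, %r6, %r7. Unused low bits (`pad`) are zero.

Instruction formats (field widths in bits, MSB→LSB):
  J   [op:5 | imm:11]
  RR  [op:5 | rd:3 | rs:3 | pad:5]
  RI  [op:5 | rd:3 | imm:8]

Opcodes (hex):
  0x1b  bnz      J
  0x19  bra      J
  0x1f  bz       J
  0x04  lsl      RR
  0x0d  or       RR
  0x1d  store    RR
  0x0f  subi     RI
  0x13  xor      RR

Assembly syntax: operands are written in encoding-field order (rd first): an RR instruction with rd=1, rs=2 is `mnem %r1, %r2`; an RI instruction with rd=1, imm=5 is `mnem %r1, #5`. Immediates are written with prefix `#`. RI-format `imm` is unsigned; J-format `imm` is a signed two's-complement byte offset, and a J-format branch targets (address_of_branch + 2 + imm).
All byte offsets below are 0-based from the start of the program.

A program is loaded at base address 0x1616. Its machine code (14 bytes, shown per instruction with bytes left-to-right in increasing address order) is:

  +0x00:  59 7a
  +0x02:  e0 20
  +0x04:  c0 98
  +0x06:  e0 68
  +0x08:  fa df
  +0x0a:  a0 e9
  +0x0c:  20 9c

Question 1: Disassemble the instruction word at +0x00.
@+00  little-endian(59 7a) = 0x7a59
  op=0x7a59>>11=0xf ⇒ subi (RI)
  rd@[10:8]=0x2 ⇒ %r2
  imm@[7:0]=0x59 ⇒ #89

subi %r2, #89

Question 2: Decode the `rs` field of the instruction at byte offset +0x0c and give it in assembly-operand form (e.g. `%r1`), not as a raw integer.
[0c] 20 9c → 0x9c20
  opcode bits[15:11]=0x13: xor/RR
  rd: (w>>8)&0x7=0x4 → %r4
  rs: (w>>5)&0x7=0x1 → %r1

%r1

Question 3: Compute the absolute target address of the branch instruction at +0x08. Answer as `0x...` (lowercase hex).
+0x08: fa df ⇒ word 0xdffa (little)
  top 5b → 0x1b → bnz [J]
  imm@[10:0]=0x7fa (s11→-6) ⇒ #-6
  target = base 0x1616 + off 0x08 + 2 + imm -6 = 0x161a

0x161a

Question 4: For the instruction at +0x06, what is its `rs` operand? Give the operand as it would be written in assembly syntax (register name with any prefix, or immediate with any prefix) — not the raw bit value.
+0x06: e0 68 ⇒ word 0x68e0 (little)
  opcode bits[15:11]=0xd: or/RR
  rd@[10:8]=0x0 ⇒ %r0
  rs@[7:5]=0x7 ⇒ %r7

%r7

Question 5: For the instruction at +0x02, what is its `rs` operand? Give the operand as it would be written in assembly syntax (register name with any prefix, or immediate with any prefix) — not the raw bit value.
%r7

@+02  little-endian(e0 20) = 0x20e0
  opcode bits[15:11]=0x4: lsl/RR
  rd: (w>>8)&0x7=0x0 → %r0
  rs: (w>>5)&0x7=0x7 → %r7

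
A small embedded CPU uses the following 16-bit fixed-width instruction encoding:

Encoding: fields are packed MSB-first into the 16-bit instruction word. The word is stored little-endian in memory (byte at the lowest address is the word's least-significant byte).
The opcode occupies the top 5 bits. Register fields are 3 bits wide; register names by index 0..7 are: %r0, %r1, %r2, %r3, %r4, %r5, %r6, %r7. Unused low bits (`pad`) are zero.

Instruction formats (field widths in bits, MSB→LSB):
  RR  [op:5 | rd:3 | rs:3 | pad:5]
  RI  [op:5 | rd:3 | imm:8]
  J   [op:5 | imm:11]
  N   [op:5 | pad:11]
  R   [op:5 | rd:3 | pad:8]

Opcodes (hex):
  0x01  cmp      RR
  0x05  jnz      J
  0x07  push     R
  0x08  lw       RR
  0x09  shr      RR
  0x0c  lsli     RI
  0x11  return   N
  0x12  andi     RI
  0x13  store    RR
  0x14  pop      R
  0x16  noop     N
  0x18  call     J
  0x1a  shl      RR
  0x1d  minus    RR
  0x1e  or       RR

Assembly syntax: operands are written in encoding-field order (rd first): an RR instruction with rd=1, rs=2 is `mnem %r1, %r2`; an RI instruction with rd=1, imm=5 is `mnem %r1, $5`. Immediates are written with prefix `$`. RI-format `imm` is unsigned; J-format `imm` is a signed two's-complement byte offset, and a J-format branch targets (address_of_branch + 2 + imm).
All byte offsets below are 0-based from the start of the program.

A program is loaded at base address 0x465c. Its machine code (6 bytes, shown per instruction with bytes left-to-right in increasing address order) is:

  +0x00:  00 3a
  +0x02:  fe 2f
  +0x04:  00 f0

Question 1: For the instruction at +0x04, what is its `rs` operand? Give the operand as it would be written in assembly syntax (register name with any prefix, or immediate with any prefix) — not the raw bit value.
+0x04: 00 f0 ⇒ word 0xf000 (little)
  top 5b → 0x1e → or [RR]
  [10:8] rd=0 = %r0
  [7:5] rs=0 = %r0

%r0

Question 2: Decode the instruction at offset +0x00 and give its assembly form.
push %r2

off 0x00: read 00 3a as little → 0x3a00
  op=0x3a00>>11=0x7 ⇒ push (R)
  rd: (w>>8)&0x7=0x2 → %r2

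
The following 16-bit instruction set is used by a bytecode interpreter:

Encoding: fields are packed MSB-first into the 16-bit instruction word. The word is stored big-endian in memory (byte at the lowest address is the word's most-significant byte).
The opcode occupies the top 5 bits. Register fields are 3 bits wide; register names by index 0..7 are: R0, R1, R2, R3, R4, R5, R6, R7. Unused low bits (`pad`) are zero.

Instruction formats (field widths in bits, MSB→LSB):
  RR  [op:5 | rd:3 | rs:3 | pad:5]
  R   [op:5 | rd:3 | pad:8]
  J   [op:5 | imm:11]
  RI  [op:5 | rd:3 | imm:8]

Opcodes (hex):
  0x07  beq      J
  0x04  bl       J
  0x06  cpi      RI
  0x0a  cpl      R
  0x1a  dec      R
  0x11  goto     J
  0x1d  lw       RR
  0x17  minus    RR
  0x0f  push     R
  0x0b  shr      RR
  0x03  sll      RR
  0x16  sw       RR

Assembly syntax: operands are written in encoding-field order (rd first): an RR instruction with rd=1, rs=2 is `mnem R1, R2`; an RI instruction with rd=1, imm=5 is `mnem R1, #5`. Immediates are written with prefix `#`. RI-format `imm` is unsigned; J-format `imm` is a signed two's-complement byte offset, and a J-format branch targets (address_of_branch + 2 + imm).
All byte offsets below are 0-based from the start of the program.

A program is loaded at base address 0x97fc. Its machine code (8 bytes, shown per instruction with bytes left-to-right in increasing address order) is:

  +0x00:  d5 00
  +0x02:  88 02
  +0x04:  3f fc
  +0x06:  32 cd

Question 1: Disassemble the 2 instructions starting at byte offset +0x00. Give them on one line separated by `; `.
off 0x00: read d5 00 as big → 0xd500
  op=0xd500>>11=0x1a ⇒ dec (R)
  [10:8] rd=5 = R5
off 0x02: read 88 02 as big → 0x8802
  op=0x8802>>11=0x11 ⇒ goto (J)
  [10:0] imm=2 = #2

dec R5; goto #2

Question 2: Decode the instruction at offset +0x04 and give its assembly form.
+0x04: 3f fc ⇒ word 0x3ffc (big)
  opcode bits[15:11]=0x7: beq/J
  [10:0] imm=2044 (s11→-4) = #-4

beq #-4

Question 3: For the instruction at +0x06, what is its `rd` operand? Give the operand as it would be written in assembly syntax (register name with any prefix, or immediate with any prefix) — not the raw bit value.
+0x06: 32 cd ⇒ word 0x32cd (big)
  opcode bits[15:11]=0x6: cpi/RI
  rd@[10:8]=0x2 ⇒ R2
  imm@[7:0]=0xcd ⇒ #205

R2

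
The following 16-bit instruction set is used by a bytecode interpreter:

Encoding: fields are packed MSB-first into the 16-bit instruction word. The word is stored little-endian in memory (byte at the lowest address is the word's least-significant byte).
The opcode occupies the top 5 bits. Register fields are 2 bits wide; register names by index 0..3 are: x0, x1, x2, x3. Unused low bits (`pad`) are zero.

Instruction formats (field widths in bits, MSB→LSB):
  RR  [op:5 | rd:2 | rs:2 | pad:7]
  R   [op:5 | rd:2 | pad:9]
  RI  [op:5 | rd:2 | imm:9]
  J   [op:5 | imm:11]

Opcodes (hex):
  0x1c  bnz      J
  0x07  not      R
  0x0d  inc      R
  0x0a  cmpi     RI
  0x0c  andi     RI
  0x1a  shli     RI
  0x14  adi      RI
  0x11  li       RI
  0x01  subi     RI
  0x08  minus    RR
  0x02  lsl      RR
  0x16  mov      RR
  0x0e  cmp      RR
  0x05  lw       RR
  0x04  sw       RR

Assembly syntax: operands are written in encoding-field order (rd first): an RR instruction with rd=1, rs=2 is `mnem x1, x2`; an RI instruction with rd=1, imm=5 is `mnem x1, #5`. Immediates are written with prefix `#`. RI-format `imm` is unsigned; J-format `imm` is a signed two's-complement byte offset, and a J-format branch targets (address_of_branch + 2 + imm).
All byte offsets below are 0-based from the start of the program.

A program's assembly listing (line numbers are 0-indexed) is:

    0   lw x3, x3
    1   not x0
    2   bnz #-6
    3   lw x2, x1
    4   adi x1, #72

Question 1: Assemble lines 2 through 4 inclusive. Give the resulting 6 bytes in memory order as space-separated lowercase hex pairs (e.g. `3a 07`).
line 2 (bnz): pack op=0x1c:5|imm=-6:11 = 0xe7fa; little→ fa e7
line 3 (lw): pack op=0x5:5|rd=2:2|rs=1:2|pad=0:7 = 0x2c80; little→ 80 2c
line 4 (adi): pack op=0x14:5|rd=1:2|imm=72:9 = 0xa248; little→ 48 a2

fa e7 80 2c 48 a2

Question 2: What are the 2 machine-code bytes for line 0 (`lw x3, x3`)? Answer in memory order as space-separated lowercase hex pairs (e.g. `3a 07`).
80 2f

L0: lw op=0x5:5|rd=3:2|rs=3:2|pad=0:7 ⇒ 0x2f80 ⇒ little 80 2f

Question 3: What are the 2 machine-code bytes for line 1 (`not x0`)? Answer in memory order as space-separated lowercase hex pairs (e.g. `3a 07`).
line 1 (not): pack op=0x7:5|rd=0:2|pad=0:9 = 0x3800; little→ 00 38

00 38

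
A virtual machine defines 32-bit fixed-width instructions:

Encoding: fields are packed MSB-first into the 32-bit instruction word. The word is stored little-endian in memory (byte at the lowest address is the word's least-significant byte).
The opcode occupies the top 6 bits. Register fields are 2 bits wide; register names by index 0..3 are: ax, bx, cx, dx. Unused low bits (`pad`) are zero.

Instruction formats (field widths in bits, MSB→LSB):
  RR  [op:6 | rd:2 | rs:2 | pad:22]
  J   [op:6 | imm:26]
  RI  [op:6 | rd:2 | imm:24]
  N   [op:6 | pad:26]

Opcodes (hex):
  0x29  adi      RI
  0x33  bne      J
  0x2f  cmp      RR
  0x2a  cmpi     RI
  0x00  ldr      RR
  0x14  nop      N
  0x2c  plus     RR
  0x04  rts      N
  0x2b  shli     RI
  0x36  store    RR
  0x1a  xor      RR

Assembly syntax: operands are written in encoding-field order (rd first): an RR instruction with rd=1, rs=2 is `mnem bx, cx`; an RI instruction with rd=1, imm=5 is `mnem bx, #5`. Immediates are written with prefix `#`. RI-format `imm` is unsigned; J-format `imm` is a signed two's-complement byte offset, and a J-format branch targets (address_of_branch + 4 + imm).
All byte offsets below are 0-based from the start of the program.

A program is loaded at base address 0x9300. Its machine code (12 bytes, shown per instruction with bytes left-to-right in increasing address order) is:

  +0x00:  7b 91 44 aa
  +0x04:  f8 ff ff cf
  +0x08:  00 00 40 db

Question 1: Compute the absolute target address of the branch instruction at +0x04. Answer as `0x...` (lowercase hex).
[04] f8 ff ff cf → 0xcffffff8
  opcode bits[31:26]=0x33: bne/J
  imm: (w>>0)&0x3ffffff=0x3fffff8 (s26→-8) → #-8
  target = base 0x9300 + off 0x04 + 4 + imm -8 = 0x9300

0x9300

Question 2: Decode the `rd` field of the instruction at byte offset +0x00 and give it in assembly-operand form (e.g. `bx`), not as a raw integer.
[00] 7b 91 44 aa → 0xaa44917b
  top 6b → 0x2a → cmpi [RI]
  rd: (w>>24)&0x3=0x2 → cx
  imm: (w>>0)&0xffffff=0x44917b → #4493691

cx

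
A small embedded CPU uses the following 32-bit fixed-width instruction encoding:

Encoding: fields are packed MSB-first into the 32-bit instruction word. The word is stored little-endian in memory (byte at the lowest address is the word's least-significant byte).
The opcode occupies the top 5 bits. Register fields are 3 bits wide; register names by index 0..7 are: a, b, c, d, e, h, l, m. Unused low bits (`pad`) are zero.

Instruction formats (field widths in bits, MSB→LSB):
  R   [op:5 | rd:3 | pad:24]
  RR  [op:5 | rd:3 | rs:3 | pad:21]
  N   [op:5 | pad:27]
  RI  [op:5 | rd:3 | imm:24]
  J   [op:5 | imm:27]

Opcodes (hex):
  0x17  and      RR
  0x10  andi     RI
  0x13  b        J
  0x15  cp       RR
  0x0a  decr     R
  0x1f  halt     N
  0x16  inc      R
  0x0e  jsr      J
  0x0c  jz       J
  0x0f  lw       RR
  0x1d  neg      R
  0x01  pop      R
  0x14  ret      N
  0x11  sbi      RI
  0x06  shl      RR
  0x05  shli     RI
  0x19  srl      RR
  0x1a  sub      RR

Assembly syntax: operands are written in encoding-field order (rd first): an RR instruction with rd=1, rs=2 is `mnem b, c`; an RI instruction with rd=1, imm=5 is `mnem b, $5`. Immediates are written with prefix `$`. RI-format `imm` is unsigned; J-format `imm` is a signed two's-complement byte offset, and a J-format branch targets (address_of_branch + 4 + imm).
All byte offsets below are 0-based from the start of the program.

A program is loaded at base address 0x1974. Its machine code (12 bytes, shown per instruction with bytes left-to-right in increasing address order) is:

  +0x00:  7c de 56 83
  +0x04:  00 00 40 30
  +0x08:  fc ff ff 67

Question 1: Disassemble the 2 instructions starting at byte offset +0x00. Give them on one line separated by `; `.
andi d, $5693052; shl a, c

@+00  little-endian(7c de 56 83) = 0x8356de7c
  opcode bits[31:27]=0x10: andi/RI
  rd: (w>>24)&0x7=0x3 → d
  imm: (w>>0)&0xffffff=0x56de7c → $5693052
@+04  little-endian(00 00 40 30) = 0x30400000
  opcode bits[31:27]=0x6: shl/RR
  rd: (w>>24)&0x7=0x0 → a
  rs: (w>>21)&0x7=0x2 → c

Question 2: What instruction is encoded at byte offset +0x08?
[08] fc ff ff 67 → 0x67fffffc
  opcode bits[31:27]=0xc: jz/J
  imm@[26:0]=0x7fffffc (s27→-4) ⇒ $-4

jz $-4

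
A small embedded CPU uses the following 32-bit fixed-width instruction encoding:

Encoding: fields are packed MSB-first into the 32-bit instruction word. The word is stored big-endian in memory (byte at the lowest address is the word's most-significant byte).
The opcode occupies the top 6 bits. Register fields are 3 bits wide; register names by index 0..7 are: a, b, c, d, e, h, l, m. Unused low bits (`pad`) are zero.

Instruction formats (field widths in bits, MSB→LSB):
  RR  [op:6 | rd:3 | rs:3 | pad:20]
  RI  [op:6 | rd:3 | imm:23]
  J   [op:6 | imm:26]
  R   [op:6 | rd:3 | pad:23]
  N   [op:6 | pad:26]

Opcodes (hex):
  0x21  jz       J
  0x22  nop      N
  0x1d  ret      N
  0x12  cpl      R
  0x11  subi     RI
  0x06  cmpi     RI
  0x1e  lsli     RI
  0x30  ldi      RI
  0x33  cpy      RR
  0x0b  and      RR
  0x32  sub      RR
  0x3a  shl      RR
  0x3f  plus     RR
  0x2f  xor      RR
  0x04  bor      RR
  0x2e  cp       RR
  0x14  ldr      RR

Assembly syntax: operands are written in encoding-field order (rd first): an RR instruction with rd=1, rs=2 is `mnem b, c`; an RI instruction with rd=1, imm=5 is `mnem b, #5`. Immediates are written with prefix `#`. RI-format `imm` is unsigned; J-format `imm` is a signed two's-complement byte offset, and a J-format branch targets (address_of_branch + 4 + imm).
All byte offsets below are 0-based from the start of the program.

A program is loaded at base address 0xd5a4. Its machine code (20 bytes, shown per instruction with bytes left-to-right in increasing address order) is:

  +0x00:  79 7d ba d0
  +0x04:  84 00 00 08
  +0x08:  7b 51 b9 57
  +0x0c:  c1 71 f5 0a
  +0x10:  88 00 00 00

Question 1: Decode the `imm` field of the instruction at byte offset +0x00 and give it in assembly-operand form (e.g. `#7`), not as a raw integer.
[00] 79 7d ba d0 → 0x797dbad0
  opcode bits[31:26]=0x1e: lsli/RI
  [25:23] rd=2 = c
  [22:0] imm=8239824 = #8239824

#8239824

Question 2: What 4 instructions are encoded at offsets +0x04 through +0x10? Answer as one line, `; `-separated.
jz #8; lsli l, #5355863; ldi c, #7468298; nop

+0x04: 84 00 00 08 ⇒ word 0x84000008 (big)
  top 6b → 0x21 → jz [J]
  [25:0] imm=8 = #8
+0x08: 7b 51 b9 57 ⇒ word 0x7b51b957 (big)
  top 6b → 0x1e → lsli [RI]
  [25:23] rd=6 = l
  [22:0] imm=5355863 = #5355863
+0x0c: c1 71 f5 0a ⇒ word 0xc171f50a (big)
  top 6b → 0x30 → ldi [RI]
  [25:23] rd=2 = c
  [22:0] imm=7468298 = #7468298
+0x10: 88 00 00 00 ⇒ word 0x88000000 (big)
  top 6b → 0x22 → nop [N]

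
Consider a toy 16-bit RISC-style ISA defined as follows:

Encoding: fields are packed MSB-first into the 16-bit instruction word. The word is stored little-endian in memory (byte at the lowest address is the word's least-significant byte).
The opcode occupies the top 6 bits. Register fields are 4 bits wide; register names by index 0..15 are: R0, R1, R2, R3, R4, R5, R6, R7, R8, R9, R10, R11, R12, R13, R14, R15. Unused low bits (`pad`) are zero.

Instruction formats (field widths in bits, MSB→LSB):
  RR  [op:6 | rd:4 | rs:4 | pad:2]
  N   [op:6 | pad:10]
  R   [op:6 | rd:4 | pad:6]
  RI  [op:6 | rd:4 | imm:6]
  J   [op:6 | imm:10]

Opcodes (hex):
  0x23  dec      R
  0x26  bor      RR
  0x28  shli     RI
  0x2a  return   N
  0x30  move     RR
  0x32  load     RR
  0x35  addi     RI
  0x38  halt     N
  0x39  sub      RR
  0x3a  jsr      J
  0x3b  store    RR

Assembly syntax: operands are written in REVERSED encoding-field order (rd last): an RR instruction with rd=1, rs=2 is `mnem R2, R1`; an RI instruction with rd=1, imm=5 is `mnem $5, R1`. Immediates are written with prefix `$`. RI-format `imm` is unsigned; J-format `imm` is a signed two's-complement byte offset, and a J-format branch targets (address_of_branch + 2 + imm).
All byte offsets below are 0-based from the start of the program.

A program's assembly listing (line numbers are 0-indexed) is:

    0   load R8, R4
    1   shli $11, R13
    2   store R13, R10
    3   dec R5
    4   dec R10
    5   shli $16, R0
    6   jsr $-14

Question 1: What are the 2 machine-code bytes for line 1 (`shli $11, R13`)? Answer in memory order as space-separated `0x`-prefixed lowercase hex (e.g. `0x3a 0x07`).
0x4b 0xa3

line 1 (shli): pack op=0x28:6|rd=13:4|imm=11:6 = 0xa34b; little→ 4b a3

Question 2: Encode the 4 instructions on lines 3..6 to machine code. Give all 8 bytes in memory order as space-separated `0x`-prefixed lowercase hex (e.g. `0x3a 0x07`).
0x40 0x8d 0x80 0x8e 0x10 0xa0 0xf2 0xeb

3. dec fields op=0x23:6|rd=5:4|pad=0:6 → word 8d40h → 40 8d
4. dec fields op=0x23:6|rd=10:4|pad=0:6 → word 8e80h → 80 8e
5. shli fields op=0x28:6|rd=0:4|imm=16:6 → word a010h → 10 a0
6. jsr fields op=0x3a:6|imm=-14:10 → word ebf2h → f2 eb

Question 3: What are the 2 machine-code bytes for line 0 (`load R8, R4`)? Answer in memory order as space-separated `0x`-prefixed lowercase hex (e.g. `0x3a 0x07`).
0. load fields op=0x32:6|rd=4:4|rs=8:4|pad=0:2 → word c920h → 20 c9

0x20 0xc9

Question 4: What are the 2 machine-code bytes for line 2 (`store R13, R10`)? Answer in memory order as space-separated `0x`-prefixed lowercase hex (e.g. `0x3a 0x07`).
line 2 (store): pack op=0x3b:6|rd=10:4|rs=13:4|pad=0:2 = 0xeeb4; little→ b4 ee

0xb4 0xee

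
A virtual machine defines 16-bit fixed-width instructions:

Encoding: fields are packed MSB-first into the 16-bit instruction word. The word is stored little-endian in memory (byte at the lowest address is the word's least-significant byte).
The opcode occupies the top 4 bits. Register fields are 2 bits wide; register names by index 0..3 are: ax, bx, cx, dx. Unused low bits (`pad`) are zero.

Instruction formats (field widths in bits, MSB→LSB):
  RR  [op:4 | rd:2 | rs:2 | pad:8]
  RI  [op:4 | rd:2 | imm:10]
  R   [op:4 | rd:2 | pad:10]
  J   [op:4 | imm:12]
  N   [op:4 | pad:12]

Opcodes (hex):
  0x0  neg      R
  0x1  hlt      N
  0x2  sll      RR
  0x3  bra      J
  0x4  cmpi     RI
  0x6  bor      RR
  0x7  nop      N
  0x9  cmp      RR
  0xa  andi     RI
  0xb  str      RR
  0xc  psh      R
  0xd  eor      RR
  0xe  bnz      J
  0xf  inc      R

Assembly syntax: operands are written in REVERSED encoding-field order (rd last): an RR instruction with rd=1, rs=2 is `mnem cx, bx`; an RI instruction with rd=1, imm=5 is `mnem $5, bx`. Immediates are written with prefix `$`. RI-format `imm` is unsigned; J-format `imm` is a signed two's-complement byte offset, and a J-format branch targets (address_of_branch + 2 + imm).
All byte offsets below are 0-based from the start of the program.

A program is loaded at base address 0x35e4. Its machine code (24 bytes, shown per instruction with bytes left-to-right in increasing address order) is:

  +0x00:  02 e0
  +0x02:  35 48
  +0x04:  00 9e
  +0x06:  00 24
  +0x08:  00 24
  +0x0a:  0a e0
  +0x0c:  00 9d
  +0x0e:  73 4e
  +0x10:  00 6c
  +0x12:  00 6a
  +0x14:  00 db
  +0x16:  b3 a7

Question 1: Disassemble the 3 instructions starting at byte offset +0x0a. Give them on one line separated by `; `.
bnz $10; cmp bx, dx; cmpi $627, dx

@+0a  little-endian(0a e0) = 0xe00a
  op=0xe00a>>12=0xe ⇒ bnz (J)
  imm: (w>>0)&0xfff=0xa → $10
@+0c  little-endian(00 9d) = 0x9d00
  op=0x9d00>>12=0x9 ⇒ cmp (RR)
  rd: (w>>10)&0x3=0x3 → dx
  rs: (w>>8)&0x3=0x1 → bx
@+0e  little-endian(73 4e) = 0x4e73
  op=0x4e73>>12=0x4 ⇒ cmpi (RI)
  rd: (w>>10)&0x3=0x3 → dx
  imm: (w>>0)&0x3ff=0x273 → $627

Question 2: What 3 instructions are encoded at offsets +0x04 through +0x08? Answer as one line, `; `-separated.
[04] 00 9e → 0x9e00
  op=0x9e00>>12=0x9 ⇒ cmp (RR)
  rd: (w>>10)&0x3=0x3 → dx
  rs: (w>>8)&0x3=0x2 → cx
[06] 00 24 → 0x2400
  op=0x2400>>12=0x2 ⇒ sll (RR)
  rd: (w>>10)&0x3=0x1 → bx
  rs: (w>>8)&0x3=0x0 → ax
[08] 00 24 → 0x2400
  op=0x2400>>12=0x2 ⇒ sll (RR)
  rd: (w>>10)&0x3=0x1 → bx
  rs: (w>>8)&0x3=0x0 → ax

cmp cx, dx; sll ax, bx; sll ax, bx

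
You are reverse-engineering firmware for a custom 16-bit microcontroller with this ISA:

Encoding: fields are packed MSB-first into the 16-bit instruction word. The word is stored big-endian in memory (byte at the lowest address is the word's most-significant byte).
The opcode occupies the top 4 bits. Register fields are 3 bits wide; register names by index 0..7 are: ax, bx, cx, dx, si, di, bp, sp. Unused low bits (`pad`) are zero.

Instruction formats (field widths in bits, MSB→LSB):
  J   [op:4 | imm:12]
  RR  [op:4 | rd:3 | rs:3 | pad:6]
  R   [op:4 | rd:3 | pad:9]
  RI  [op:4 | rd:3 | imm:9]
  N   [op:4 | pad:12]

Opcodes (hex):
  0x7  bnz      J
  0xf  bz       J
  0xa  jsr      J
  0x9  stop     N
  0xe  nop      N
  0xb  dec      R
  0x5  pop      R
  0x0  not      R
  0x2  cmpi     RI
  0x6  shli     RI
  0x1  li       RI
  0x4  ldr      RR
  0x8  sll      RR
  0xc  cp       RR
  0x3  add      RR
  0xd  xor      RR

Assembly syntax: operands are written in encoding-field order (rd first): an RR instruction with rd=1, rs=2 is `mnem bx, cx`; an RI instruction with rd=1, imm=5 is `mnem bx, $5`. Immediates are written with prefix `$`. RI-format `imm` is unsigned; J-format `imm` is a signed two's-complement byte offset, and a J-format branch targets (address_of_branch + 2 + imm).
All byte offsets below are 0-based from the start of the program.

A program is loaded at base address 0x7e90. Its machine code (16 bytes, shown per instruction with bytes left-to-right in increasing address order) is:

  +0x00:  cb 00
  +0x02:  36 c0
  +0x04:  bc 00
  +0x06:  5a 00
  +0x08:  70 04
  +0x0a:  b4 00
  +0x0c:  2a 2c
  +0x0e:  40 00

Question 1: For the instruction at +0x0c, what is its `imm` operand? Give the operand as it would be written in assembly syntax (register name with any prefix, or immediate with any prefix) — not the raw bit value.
@+0c  big-endian(2a 2c) = 0x2a2c
  top 4b → 0x2 → cmpi [RI]
  rd@[11:9]=0x5 ⇒ di
  imm@[8:0]=0x2c ⇒ $44

$44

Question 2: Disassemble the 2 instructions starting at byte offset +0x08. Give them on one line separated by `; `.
+0x08: 70 04 ⇒ word 0x7004 (big)
  op=0x7004>>12=0x7 ⇒ bnz (J)
  imm@[11:0]=0x4 ⇒ $4
+0x0a: b4 00 ⇒ word 0xb400 (big)
  op=0xb400>>12=0xb ⇒ dec (R)
  rd@[11:9]=0x2 ⇒ cx

bnz $4; dec cx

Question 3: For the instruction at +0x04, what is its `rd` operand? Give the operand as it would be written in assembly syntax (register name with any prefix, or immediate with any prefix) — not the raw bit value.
bp

@+04  big-endian(bc 00) = 0xbc00
  op=0xbc00>>12=0xb ⇒ dec (R)
  rd: (w>>9)&0x7=0x6 → bp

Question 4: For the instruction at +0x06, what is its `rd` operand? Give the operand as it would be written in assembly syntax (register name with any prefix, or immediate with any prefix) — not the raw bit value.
off 0x06: read 5a 00 as big → 0x5a00
  top 4b → 0x5 → pop [R]
  [11:9] rd=5 = di

di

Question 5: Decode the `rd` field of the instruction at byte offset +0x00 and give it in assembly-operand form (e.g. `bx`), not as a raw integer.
off 0x00: read cb 00 as big → 0xcb00
  opcode bits[15:12]=0xc: cp/RR
  rd: (w>>9)&0x7=0x5 → di
  rs: (w>>6)&0x7=0x4 → si

di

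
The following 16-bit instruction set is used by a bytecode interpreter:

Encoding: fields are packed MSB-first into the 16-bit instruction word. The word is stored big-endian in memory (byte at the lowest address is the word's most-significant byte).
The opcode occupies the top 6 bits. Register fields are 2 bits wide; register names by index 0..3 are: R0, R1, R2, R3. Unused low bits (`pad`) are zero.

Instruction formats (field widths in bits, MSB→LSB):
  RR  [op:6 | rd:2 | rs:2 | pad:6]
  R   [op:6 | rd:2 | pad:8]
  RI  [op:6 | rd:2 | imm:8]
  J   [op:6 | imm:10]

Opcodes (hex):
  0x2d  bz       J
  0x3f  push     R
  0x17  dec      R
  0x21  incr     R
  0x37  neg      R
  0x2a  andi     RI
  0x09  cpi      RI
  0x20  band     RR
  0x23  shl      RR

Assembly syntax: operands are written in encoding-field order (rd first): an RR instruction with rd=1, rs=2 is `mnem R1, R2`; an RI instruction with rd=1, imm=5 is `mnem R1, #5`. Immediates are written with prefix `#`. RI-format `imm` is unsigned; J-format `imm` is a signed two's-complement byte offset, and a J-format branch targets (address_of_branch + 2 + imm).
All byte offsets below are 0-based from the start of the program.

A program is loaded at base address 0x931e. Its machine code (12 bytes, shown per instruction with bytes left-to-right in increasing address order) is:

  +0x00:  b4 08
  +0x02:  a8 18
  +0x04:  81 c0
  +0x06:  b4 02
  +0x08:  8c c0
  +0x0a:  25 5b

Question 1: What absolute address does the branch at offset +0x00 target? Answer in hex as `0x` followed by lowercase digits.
0x9328

off 0x00: read b4 08 as big → 0xb408
  opcode bits[15:10]=0x2d: bz/J
  imm: (w>>0)&0x3ff=0x8 → #8
  target = base 0x931e + off 0x00 + 2 + imm 8 = 0x9328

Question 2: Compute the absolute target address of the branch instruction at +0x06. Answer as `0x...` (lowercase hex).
+0x06: b4 02 ⇒ word 0xb402 (big)
  opcode bits[15:10]=0x2d: bz/J
  imm@[9:0]=0x2 ⇒ #2
  target = base 0x931e + off 0x06 + 2 + imm 2 = 0x9328

0x9328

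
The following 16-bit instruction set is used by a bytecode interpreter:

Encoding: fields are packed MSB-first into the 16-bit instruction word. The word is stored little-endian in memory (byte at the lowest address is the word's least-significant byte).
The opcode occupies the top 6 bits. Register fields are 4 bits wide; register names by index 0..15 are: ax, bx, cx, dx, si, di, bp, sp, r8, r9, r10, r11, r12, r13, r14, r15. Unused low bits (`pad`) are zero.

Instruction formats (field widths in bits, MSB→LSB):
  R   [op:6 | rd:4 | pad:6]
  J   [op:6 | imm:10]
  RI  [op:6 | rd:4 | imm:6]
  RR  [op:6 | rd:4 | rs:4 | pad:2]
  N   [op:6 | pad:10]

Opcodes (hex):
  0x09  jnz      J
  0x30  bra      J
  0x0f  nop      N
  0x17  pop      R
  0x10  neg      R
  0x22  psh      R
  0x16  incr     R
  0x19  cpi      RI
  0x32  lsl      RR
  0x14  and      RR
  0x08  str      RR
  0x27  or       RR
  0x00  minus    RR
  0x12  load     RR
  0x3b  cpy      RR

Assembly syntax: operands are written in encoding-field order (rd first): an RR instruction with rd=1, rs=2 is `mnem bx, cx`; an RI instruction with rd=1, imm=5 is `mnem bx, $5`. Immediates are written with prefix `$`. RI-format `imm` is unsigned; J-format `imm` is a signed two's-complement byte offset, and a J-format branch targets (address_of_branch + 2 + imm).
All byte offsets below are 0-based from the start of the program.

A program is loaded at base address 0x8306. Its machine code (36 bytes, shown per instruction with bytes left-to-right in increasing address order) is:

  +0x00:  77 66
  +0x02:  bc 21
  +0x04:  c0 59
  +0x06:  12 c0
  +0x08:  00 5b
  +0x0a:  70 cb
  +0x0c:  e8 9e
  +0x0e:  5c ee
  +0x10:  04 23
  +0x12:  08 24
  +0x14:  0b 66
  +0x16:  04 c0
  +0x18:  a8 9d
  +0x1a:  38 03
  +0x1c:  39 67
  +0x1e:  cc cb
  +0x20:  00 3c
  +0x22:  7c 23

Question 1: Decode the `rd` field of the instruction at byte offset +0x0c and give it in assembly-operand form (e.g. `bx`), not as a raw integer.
r11

+0x0c: e8 9e ⇒ word 0x9ee8 (little)
  op=0x9ee8>>10=0x27 ⇒ or (RR)
  [9:6] rd=11 = r11
  [5:2] rs=10 = r10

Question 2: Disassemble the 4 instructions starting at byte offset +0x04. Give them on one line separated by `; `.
+0x04: c0 59 ⇒ word 0x59c0 (little)
  opcode bits[15:10]=0x16: incr/R
  rd: (w>>6)&0xf=0x7 → sp
+0x06: 12 c0 ⇒ word 0xc012 (little)
  opcode bits[15:10]=0x30: bra/J
  imm: (w>>0)&0x3ff=0x12 → $18
+0x08: 00 5b ⇒ word 0x5b00 (little)
  opcode bits[15:10]=0x16: incr/R
  rd: (w>>6)&0xf=0xc → r12
+0x0a: 70 cb ⇒ word 0xcb70 (little)
  opcode bits[15:10]=0x32: lsl/RR
  rd: (w>>6)&0xf=0xd → r13
  rs: (w>>2)&0xf=0xc → r12

incr sp; bra $18; incr r12; lsl r13, r12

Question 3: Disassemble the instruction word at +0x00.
+0x00: 77 66 ⇒ word 0x6677 (little)
  top 6b → 0x19 → cpi [RI]
  [9:6] rd=9 = r9
  [5:0] imm=55 = $55

cpi r9, $55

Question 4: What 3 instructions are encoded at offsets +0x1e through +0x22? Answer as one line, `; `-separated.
[1e] cc cb → 0xcbcc
  opcode bits[15:10]=0x32: lsl/RR
  rd: (w>>6)&0xf=0xf → r15
  rs: (w>>2)&0xf=0x3 → dx
[20] 00 3c → 0x3c00
  opcode bits[15:10]=0xf: nop/N
[22] 7c 23 → 0x237c
  opcode bits[15:10]=0x8: str/RR
  rd: (w>>6)&0xf=0xd → r13
  rs: (w>>2)&0xf=0xf → r15

lsl r15, dx; nop; str r13, r15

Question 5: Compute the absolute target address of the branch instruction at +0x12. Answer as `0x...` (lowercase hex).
@+12  little-endian(08 24) = 0x2408
  op=0x2408>>10=0x9 ⇒ jnz (J)
  imm@[9:0]=0x8 ⇒ $8
  target = base 0x8306 + off 0x12 + 2 + imm 8 = 0x8322

0x8322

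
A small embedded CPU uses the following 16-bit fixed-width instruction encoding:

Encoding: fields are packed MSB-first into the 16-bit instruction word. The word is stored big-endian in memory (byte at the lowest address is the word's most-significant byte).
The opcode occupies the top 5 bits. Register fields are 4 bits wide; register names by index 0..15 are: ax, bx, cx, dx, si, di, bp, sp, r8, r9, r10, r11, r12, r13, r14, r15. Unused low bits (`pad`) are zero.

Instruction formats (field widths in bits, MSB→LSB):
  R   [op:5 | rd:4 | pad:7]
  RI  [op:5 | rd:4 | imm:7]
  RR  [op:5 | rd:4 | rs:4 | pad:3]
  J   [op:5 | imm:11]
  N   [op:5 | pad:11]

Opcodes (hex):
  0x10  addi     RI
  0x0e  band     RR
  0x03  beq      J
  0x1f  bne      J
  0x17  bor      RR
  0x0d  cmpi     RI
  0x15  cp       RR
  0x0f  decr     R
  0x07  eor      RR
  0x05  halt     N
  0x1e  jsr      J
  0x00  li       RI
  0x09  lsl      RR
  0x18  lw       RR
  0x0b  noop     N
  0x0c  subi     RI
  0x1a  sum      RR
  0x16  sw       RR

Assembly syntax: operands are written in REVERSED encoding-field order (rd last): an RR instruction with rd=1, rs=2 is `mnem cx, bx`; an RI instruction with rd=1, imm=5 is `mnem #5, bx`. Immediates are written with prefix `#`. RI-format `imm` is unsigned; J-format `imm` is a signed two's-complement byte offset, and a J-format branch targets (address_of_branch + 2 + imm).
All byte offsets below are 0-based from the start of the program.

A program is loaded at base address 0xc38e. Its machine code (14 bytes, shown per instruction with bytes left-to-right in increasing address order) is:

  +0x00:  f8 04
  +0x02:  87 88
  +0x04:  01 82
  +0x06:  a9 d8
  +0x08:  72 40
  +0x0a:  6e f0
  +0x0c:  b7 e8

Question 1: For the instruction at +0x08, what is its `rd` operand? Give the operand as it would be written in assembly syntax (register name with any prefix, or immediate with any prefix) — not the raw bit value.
si

[08] 72 40 → 0x7240
  opcode bits[15:11]=0xe: band/RR
  rd: (w>>7)&0xf=0x4 → si
  rs: (w>>3)&0xf=0x8 → r8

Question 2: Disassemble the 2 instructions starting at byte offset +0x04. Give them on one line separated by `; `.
+0x04: 01 82 ⇒ word 0x0182 (big)
  top 5b → 0x0 → li [RI]
  rd: (w>>7)&0xf=0x3 → dx
  imm: (w>>0)&0x7f=0x2 → #2
+0x06: a9 d8 ⇒ word 0xa9d8 (big)
  top 5b → 0x15 → cp [RR]
  rd: (w>>7)&0xf=0x3 → dx
  rs: (w>>3)&0xf=0xb → r11

li #2, dx; cp r11, dx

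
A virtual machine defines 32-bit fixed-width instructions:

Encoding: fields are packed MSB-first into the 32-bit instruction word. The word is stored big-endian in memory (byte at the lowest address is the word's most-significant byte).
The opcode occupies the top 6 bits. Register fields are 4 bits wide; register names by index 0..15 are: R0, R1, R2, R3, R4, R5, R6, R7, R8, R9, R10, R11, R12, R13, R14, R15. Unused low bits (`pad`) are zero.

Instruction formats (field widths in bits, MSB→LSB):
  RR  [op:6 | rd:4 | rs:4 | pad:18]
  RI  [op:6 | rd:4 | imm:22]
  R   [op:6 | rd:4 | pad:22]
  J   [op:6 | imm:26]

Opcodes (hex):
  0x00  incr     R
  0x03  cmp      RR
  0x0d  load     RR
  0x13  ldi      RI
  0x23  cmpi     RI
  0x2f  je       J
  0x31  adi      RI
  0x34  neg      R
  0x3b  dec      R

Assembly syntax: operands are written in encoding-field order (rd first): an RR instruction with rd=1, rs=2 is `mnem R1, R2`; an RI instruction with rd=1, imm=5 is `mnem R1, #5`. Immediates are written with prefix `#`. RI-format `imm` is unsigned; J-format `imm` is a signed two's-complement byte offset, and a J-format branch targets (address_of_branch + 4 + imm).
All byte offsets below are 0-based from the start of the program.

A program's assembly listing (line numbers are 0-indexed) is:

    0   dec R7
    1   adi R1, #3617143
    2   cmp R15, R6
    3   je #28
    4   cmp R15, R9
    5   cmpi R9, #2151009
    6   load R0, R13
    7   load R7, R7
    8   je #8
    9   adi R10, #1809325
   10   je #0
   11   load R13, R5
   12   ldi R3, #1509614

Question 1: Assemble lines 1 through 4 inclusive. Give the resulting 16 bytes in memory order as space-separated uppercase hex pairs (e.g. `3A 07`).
C4 77 31 77 0F D8 00 00 BC 00 00 1C 0F E4 00 00

1. adi fields op=0x31:6|rd=1:4|imm=3617143:22 → word c4773177h → c4 77 31 77
2. cmp fields op=0x3:6|rd=15:4|rs=6:4|pad=0:18 → word 0fd80000h → 0f d8 00 00
3. je fields op=0x2f:6|imm=28:26 → word bc00001ch → bc 00 00 1c
4. cmp fields op=0x3:6|rd=15:4|rs=9:4|pad=0:18 → word 0fe40000h → 0f e4 00 00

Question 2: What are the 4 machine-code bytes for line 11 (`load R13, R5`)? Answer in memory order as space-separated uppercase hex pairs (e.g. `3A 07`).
L11: load op=0xd:6|rd=13:4|rs=5:4|pad=0:18 ⇒ 0x37540000 ⇒ big 37 54 00 00

37 54 00 00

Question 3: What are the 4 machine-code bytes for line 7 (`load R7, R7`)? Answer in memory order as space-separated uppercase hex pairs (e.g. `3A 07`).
35 DC 00 00

L7: load op=0xd:6|rd=7:4|rs=7:4|pad=0:18 ⇒ 0x35dc0000 ⇒ big 35 dc 00 00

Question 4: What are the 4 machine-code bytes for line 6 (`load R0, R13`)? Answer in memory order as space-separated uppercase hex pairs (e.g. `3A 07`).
34 34 00 00

6. load fields op=0xd:6|rd=0:4|rs=13:4|pad=0:18 → word 34340000h → 34 34 00 00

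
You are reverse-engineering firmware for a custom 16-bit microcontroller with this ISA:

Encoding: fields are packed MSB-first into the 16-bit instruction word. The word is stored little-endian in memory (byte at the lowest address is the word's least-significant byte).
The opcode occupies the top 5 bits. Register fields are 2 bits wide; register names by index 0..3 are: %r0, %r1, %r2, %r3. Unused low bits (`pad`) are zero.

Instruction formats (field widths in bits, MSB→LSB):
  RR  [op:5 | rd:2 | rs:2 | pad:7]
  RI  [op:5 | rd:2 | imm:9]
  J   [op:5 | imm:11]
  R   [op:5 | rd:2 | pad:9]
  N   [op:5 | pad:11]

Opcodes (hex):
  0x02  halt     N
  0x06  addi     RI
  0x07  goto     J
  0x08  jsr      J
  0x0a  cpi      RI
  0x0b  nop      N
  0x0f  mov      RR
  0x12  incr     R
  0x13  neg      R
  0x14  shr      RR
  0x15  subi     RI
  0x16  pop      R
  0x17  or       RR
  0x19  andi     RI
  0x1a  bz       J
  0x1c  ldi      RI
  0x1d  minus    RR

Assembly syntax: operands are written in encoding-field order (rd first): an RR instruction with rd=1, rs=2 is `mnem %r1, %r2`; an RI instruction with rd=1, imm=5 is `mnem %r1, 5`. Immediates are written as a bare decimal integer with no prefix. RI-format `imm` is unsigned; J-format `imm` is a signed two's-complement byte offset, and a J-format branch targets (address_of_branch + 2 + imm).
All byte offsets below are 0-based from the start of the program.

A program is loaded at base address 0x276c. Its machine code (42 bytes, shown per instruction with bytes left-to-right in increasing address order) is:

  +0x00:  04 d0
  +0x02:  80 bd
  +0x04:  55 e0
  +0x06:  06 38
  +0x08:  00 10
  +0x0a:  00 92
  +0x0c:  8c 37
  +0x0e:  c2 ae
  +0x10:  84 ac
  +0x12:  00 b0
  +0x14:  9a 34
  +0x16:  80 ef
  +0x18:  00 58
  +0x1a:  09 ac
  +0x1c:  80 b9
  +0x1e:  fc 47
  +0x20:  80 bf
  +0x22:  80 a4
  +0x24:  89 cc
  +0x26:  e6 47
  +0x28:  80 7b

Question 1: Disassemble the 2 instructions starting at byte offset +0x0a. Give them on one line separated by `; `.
@+0a  little-endian(00 92) = 0x9200
  top 5b → 0x12 → incr [R]
  rd: (w>>9)&0x3=0x1 → %r1
@+0c  little-endian(8c 37) = 0x378c
  top 5b → 0x6 → addi [RI]
  rd: (w>>9)&0x3=0x3 → %r3
  imm: (w>>0)&0x1ff=0x18c → 396

incr %r1; addi %r3, 396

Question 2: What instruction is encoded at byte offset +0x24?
+0x24: 89 cc ⇒ word 0xcc89 (little)
  top 5b → 0x19 → andi [RI]
  rd@[10:9]=0x2 ⇒ %r2
  imm@[8:0]=0x89 ⇒ 137

andi %r2, 137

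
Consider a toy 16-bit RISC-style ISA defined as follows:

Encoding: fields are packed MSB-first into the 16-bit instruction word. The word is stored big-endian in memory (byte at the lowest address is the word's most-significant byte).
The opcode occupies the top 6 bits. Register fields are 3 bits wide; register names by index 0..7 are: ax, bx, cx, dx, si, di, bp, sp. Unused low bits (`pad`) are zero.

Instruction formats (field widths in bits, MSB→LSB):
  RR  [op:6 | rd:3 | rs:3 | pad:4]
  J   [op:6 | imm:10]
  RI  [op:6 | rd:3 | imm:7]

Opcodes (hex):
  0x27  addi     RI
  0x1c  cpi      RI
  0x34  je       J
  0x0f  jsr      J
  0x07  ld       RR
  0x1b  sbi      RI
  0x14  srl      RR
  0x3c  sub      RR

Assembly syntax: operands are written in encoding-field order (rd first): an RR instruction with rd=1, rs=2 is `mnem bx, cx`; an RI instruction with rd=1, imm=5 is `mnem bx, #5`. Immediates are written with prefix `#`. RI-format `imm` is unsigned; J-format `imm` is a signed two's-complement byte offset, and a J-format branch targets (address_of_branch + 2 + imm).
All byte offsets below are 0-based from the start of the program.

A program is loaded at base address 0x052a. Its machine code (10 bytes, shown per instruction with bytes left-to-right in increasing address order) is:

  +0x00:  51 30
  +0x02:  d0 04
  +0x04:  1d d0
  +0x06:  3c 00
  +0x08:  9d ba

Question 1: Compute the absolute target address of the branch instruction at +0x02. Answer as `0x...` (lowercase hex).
0x0532

off 0x02: read d0 04 as big → 0xd004
  op=0xd004>>10=0x34 ⇒ je (J)
  imm@[9:0]=0x4 ⇒ #4
  target = base 0x052a + off 0x02 + 2 + imm 4 = 0x0532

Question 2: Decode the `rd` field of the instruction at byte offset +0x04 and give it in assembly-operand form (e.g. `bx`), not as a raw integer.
+0x04: 1d d0 ⇒ word 0x1dd0 (big)
  opcode bits[15:10]=0x7: ld/RR
  [9:7] rd=3 = dx
  [6:4] rs=5 = di

dx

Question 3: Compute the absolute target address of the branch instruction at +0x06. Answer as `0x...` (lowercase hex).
0x0532

@+06  big-endian(3c 00) = 0x3c00
  opcode bits[15:10]=0xf: jsr/J
  [9:0] imm=0 = #0
  target = base 0x052a + off 0x06 + 2 + imm 0 = 0x0532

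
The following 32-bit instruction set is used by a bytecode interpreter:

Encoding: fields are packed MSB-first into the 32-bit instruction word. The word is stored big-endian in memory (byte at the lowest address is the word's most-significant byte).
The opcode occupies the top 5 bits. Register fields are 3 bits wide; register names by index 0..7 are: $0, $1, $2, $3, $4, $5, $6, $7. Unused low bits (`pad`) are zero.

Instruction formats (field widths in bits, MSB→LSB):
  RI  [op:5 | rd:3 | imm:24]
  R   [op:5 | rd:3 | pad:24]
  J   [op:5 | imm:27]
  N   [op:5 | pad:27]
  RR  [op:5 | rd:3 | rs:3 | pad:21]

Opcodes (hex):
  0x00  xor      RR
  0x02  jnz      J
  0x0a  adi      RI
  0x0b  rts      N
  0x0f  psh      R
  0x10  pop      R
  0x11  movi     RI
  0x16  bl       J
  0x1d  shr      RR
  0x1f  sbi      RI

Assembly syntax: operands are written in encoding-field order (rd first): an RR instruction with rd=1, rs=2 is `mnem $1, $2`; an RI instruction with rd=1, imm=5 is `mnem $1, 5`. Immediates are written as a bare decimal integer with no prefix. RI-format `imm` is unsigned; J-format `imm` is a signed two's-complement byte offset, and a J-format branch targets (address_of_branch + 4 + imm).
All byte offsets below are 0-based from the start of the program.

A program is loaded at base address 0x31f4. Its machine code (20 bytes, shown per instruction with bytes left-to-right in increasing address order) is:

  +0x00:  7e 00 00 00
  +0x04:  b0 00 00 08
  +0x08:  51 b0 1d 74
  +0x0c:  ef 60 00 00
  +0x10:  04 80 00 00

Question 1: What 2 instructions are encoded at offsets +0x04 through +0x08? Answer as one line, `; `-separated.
bl 8; adi $1, 11541876

+0x04: b0 00 00 08 ⇒ word 0xb0000008 (big)
  opcode bits[31:27]=0x16: bl/J
  imm: (w>>0)&0x7ffffff=0x8 → 8
+0x08: 51 b0 1d 74 ⇒ word 0x51b01d74 (big)
  opcode bits[31:27]=0xa: adi/RI
  rd: (w>>24)&0x7=0x1 → $1
  imm: (w>>0)&0xffffff=0xb01d74 → 11541876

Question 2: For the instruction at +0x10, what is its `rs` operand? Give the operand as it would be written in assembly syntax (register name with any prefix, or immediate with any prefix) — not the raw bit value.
$4

off 0x10: read 04 80 00 00 as big → 0x04800000
  top 5b → 0x0 → xor [RR]
  rd@[26:24]=0x4 ⇒ $4
  rs@[23:21]=0x4 ⇒ $4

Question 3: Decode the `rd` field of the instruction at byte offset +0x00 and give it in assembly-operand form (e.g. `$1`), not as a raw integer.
@+00  big-endian(7e 00 00 00) = 0x7e000000
  op=0x7e000000>>27=0xf ⇒ psh (R)
  rd@[26:24]=0x6 ⇒ $6

$6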